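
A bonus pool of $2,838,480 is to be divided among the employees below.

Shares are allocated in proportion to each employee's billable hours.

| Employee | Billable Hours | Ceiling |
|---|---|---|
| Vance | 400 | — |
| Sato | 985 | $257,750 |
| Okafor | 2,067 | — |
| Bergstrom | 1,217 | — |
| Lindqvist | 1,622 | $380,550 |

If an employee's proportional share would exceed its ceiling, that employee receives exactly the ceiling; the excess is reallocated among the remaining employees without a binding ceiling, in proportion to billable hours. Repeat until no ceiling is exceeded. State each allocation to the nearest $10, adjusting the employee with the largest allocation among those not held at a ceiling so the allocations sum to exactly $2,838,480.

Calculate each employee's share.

Vance: $238,890; Sato: $257,750; Okafor: $1,234,470; Bergstrom: $726,820; Lindqvist: $380,550

Total billable hours = 6,291.
Pro-rata shares before constraints: Vance 180,478.78; Sato 444,428.99; Okafor 932,624.09; Bergstrom 549,106.69; Lindqvist 731,841.45.
Capped: Sato ($257,750), Lindqvist ($380,550); remaining pool $2,200,180 reallocated over remaining billable hours 3,684.
Shares after redistribution: Vance 238,890.34 → $238,890; Okafor 1,234,465.81 → $1,234,470; Bergstrom 726,823.85 → $726,820.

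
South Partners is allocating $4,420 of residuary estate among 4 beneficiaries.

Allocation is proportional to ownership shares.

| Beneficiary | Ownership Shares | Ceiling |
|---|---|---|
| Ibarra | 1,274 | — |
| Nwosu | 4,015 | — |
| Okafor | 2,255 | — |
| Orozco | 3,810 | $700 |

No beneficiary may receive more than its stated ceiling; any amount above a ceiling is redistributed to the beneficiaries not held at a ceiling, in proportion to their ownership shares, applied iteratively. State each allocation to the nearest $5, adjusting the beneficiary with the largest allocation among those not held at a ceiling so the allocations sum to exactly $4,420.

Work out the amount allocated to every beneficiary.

Ibarra: $630 | Nwosu: $1,980 | Okafor: $1,110 | Orozco: $700

Ownership shares total: 11,354.
Proportional shares (ignoring caps): Ibarra 495.96; Nwosu 1,563.00; Okafor 877.85; Orozco 1,483.20.
Held at cap: Orozco ($700); residual $3,720 reallocated over remaining ownership shares 7,544.
Shares after redistribution: Ibarra 628.22 → $630; Nwosu 1,979.83 → $1,980; Okafor 1,111.96 → $1,110.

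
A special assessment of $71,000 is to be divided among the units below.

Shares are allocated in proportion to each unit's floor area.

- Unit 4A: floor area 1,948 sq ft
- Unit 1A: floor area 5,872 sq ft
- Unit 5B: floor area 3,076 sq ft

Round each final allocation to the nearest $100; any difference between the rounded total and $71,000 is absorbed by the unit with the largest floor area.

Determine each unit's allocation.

Unit 4A: $12,700 · Unit 1A: $38,300 · Unit 5B: $20,000

Combined floor area = 1,948 + 5,872 + 3,076 = 10,896.
Pro-rata amounts: Unit 4A 12,693.47; Unit 1A 38,262.85; Unit 5B 20,043.69.
At nearest $100: Unit 4A $12,700; Unit 1A $38,300; Unit 5B $20,000. Sum = $71,000.
Sum already equals the total — no adjustment.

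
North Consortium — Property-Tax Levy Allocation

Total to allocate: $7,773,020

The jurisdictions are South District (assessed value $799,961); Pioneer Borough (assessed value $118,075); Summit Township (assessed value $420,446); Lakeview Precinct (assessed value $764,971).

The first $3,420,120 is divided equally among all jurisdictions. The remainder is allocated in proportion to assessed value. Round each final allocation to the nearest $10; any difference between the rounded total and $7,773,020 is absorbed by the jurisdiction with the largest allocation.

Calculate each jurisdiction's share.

Equal tier: $3,420,120 ÷ 4 = $855,030 apiece.
Remainder $4,352,900 by assessed value (total 2,103,453): South District 1,655,444.76 → $1,655,440; Pioneer Borough 244,345.21 → $244,350; Summit Township 870,073.82 → $870,070; Lakeview Precinct 1,583,036.21 → $1,583,040.
Totals: South District $855,030 + $1,655,440 = $2,510,470; Pioneer Borough $855,030 + $244,350 = $1,099,380; Summit Township $855,030 + $870,070 = $1,725,100; Lakeview Precinct $855,030 + $1,583,040 = $2,438,070.

South District: $2,510,470 · Pioneer Borough: $1,099,380 · Summit Township: $1,725,100 · Lakeview Precinct: $2,438,070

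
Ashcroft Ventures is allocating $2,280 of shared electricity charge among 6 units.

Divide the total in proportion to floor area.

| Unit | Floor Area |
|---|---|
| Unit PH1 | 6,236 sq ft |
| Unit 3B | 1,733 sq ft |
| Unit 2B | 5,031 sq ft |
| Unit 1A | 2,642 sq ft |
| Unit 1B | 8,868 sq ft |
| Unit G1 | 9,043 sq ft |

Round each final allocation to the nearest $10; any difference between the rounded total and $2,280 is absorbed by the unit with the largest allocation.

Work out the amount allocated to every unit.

Sum of floor area: 33,553.
Unrounded shares: Unit PH1 6,236/33,553 × $2,280 = 423.75; Unit 3B 1,733/33,553 × $2,280 = 117.76; Unit 2B 5,031/33,553 × $2,280 = 341.87; Unit 1A 2,642/33,553 × $2,280 = 179.53; Unit 1B 8,868/33,553 × $2,280 = 602.60; Unit G1 9,043/33,553 × $2,280 = 614.49.
Rounded to nearest $10: Unit PH1 $420; Unit 3B $120; Unit 2B $340; Unit 1A $180; Unit 1B $600; Unit G1 $610. Sum = $2,270.
Difference $2,280 − $2,270 = +$10 applied to largest allocation (Unit G1): Unit G1 becomes $620.

Unit PH1: $420 · Unit 3B: $120 · Unit 2B: $340 · Unit 1A: $180 · Unit 1B: $600 · Unit G1: $620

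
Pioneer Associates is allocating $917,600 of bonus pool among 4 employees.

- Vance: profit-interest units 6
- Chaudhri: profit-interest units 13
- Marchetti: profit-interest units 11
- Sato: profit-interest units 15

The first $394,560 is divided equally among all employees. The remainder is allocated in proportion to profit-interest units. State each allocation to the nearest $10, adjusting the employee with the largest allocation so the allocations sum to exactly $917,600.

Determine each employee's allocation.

$394,560 shared equally gives $98,640 per employee.
Remainder $523,040 by profit-interest units (total 45): Vance 69,738.67 → $69,740; Chaudhri 151,100.44 → $151,100; Marchetti 127,854.22 → $127,850; Sato 174,346.67 → $174,350.
Totals: Vance $98,640 + $69,740 = $168,380; Chaudhri $98,640 + $151,100 = $249,740; Marchetti $98,640 + $127,850 = $226,490; Sato $98,640 + $174,350 = $272,990.

Vance: $168,380; Chaudhri: $249,740; Marchetti: $226,490; Sato: $272,990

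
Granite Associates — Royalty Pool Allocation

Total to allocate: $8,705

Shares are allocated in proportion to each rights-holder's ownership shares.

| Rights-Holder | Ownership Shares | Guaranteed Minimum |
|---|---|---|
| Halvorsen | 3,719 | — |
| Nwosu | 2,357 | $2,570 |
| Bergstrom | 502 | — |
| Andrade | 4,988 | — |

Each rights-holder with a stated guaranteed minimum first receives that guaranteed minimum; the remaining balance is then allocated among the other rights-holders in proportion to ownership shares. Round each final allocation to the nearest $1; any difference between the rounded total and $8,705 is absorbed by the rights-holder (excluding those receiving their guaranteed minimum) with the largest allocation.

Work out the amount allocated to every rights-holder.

Guaranteed amounts: Nwosu $2,570. Balance $6,135.
Balance split over remaining ownership shares 9,209: Halvorsen 2,477.58 → $2,478; Bergstrom 334.43 → $334; Andrade 3,322.99 → $3,323.

Halvorsen: $2,478; Nwosu: $2,570; Bergstrom: $334; Andrade: $3,323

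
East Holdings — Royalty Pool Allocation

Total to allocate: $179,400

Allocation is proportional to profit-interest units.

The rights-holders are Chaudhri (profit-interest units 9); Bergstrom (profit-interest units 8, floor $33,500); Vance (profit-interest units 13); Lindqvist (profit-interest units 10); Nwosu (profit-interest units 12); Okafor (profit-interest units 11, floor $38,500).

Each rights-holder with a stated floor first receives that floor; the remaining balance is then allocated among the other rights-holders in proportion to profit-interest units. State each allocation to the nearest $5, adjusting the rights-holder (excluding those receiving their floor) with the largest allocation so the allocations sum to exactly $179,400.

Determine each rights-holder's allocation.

Fund the minimums — Bergstrom $33,500; Okafor $38,500. Residual $107,400.
Residual split over remaining profit-interest units 44: Chaudhri 21,968.18 → $21,970; Vance 31,731.82 → $31,730; Lindqvist 24,409.09 → $24,410; Nwosu 29,290.91 → $29,290.

Chaudhri: $21,970 · Bergstrom: $33,500 · Vance: $31,730 · Lindqvist: $24,410 · Nwosu: $29,290 · Okafor: $38,500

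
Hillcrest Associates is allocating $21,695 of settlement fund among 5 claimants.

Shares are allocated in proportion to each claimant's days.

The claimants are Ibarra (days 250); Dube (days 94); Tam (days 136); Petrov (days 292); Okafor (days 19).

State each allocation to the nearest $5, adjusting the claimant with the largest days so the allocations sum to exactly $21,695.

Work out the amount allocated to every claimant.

Ibarra: $6,855 · Dube: $2,580 · Tam: $3,730 · Petrov: $8,010 · Okafor: $520

Sum of days: 250 + 94 + 136 + 292 + 19 = 791.
Unrounded shares: Ibarra 6,856.83; Dube 2,578.17; Tam 3,730.11; Petrov 8,008.77; Okafor 521.12.
After rounding ($5): Ibarra $6,855; Dube $2,580; Tam $3,730; Petrov $8,010; Okafor $520. Sum = $21,695.
Sum already equals the total — no adjustment.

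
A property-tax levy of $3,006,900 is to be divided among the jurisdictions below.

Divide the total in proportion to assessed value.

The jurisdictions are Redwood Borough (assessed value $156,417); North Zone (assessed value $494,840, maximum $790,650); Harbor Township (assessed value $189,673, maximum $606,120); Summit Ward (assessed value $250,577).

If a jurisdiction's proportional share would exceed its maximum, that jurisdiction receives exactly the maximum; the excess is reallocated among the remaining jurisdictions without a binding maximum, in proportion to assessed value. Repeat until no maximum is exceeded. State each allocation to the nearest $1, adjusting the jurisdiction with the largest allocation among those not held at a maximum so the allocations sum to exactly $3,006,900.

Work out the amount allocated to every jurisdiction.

Assessed value total: 1,091,507.
Pro-rata shares before constraints: Redwood Borough 430,899.92; North Zone 1,363,192.72; Harbor Township 522,514.05; Summit Ward 690,293.31.
Held at cap: North Zone ($790,650); balance $2,216,250 reallocated over remaining assessed value 596,667.
Held at cap: Harbor Township ($606,120); balance $1,610,130 reallocated over remaining assessed value 406,994.
Shares after redistribution: Redwood Borough 618,809.38 → $618,809; Summit Ward 991,320.62 → $991,321.

Redwood Borough: $618,809; North Zone: $790,650; Harbor Township: $606,120; Summit Ward: $991,321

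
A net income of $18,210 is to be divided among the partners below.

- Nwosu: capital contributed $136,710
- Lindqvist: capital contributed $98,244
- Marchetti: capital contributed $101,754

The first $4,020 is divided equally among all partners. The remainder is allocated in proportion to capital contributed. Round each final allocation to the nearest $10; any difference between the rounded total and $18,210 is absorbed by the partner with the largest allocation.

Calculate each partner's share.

Equal tier: $4,020 ÷ 3 = $1,340 apiece.
Remainder $14,190 by capital contributed (total 336,708): Nwosu 5,761.42 → $5,760; Lindqvist 4,140.33 → $4,140; Marchetti 4,288.25 → $4,290.
Totals: Nwosu $1,340 + $5,760 = $7,100; Lindqvist $1,340 + $4,140 = $5,480; Marchetti $1,340 + $4,290 = $5,630.

Nwosu: $7,100 · Lindqvist: $5,480 · Marchetti: $5,630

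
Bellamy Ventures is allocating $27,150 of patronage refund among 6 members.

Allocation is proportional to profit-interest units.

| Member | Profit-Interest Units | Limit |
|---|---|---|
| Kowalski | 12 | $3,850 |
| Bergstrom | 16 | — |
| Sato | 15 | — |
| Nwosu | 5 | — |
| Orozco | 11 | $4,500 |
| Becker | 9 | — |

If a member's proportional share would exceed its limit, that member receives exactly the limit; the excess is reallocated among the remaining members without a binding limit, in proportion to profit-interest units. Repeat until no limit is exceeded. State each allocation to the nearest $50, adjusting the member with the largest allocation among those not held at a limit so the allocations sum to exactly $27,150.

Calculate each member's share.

Kowalski: $3,850 | Bergstrom: $6,700 | Sato: $6,250 | Nwosu: $2,100 | Orozco: $4,500 | Becker: $3,750

Combined profit-interest units = 68.
Proportional shares (ignoring caps): Kowalski 4,791.18; Bergstrom 6,388.24; Sato 5,988.97; Nwosu 1,996.32; Orozco 4,391.91; Becker 3,593.38.
Capped: Kowalski ($3,850); residual $23,300 reallocated over remaining profit-interest units 56.
Capped: Orozco ($4,500); residual $18,800 reallocated over remaining profit-interest units 45.
Remaining shares: Bergstrom 6,684.44 → $6,700; Sato 6,266.67 → $6,250; Nwosu 2,088.89 → $2,100; Becker 3,760.00 → $3,750.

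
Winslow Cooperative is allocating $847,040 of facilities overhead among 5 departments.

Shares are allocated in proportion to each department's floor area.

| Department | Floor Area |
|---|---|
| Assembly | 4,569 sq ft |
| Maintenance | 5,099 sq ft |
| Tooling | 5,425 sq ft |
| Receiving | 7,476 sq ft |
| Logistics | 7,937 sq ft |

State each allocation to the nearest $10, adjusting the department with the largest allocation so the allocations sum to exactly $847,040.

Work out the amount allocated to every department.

Assembly: $126,860 · Maintenance: $141,580 · Tooling: $150,630 · Receiving: $207,580 · Logistics: $220,390

Sum of floor area: 30,506.
Pro-rata amounts: Assembly 4,569/30,506 × $847,040 = 126,864.41; Maintenance 5,099/30,506 × $847,040 = 141,580.57; Tooling 5,425/30,506 × $847,040 = 150,632.40; Receiving 7,476/30,506 × $847,040 = 207,581.17; Logistics 7,937/30,506 × $847,040 = 220,381.45.
After rounding ($10): Assembly $126,860; Maintenance $141,580; Tooling $150,630; Receiving $207,580; Logistics $220,380. Sum = $847,030.
Difference $847,040 − $847,030 = +$10 applied to largest allocation (Logistics): Logistics becomes $220,390.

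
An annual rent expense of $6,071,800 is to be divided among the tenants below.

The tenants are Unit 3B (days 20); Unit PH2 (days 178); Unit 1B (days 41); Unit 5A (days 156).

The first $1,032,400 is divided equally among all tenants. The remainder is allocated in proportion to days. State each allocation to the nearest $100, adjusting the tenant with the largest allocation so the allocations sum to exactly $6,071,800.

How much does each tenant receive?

Unit 3B: $513,300 · Unit PH2: $2,529,000 · Unit 1B: $781,200 · Unit 5A: $2,248,300

Equal tier: $1,032,400 ÷ 4 = $258,100 apiece.
Remainder $5,039,400 by days (total 395): Unit 3B 255,159.49 → $255,200; Unit PH2 2,270,919.49 → $2,270,900; Unit 1B 523,076.96 → $523,100; Unit 5A 1,990,244.05 → $1,990,200.
Totals: Unit 3B $258,100 + $255,200 = $513,300; Unit PH2 $258,100 + $2,270,900 = $2,529,000; Unit 1B $258,100 + $523,100 = $781,200; Unit 5A $258,100 + $1,990,200 = $2,248,300.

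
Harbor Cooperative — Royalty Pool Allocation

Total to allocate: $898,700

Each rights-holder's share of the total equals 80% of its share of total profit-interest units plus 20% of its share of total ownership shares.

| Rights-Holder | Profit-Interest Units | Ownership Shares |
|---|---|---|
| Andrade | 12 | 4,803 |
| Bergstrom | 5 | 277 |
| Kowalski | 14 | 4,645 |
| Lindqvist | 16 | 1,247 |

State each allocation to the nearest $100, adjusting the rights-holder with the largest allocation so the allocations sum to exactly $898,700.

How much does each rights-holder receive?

Andrade: $262,200 | Bergstrom: $81,000 | Kowalski: $290,300 | Lindqvist: $265,200

Profit-interest units total 47; ownership shares total 10,972.
Blended shares (80% profit-interest units + 20% ownership shares): Andrade 0.2918; Bergstrom 0.0902; Kowalski 0.3230; Lindqvist 0.2951.
Pro-rata amounts: Andrade 262,245.55; Bergstrom 81,022.84; Kowalski 290,251.29; Lindqvist 265,180.32.
After rounding ($100): Andrade $262,200; Bergstrom $81,000; Kowalski $290,300; Lindqvist $265,200. Sum = $898,700.
Rounded total matches; no reconciliation needed.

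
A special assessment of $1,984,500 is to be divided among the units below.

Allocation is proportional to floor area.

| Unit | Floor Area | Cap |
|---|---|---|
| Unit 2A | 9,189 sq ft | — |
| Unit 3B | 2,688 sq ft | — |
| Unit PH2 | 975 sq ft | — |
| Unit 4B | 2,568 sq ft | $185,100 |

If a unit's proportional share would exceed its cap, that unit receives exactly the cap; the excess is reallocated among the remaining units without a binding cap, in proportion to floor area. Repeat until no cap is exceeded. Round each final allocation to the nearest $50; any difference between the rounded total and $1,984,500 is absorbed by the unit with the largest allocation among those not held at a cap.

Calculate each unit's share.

Unit 2A: $1,286,550 | Unit 3B: $376,350 | Unit PH2: $136,500 | Unit 4B: $185,100

Combined floor area = 15,420.
Pro-rata shares before constraints: Unit 2A 1,182,592.12; Unit 3B 345,936.19; Unit PH2 125,479.09; Unit 4B 330,492.61.
Capped: Unit 4B ($185,100); residual $1,799,400 reallocated over remaining floor area 12,852.
Remaining shares: Unit 2A 1,286,545.80 → $1,286,550; Unit 3B 376,345.10 → $376,350; Unit PH2 136,509.10 → $136,500.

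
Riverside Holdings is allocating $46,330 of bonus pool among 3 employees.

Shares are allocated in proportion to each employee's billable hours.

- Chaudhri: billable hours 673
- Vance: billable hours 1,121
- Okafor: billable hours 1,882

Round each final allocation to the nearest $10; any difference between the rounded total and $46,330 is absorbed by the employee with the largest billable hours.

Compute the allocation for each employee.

Chaudhri: $8,480 · Vance: $14,130 · Okafor: $23,720

Sum of billable hours: 673 + 1,121 + 1,882 = 3,676.
Unrounded shares: Chaudhri 8,482.07; Vance 14,128.38; Okafor 23,719.55.
Rounded to nearest $10: Chaudhri $8,480; Vance $14,130; Okafor $23,720. Sum = $46,330.
No rounding difference to absorb.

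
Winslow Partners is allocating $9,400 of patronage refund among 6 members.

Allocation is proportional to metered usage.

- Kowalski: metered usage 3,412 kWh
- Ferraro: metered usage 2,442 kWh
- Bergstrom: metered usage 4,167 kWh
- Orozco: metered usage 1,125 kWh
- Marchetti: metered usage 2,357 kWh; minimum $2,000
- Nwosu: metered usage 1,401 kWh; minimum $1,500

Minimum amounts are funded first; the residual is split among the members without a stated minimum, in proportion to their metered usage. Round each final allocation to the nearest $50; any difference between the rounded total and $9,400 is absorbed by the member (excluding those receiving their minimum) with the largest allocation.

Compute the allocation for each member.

Minimums first: Marchetti $2,000; Nwosu $1,500. Residual $5,900.
Residual split over remaining metered usage 11,146: Kowalski 1,806.10 → $1,800; Ferraro 1,292.64 → $1,300; Bergstrom 2,205.75 → $2,200; Orozco 595.51 → $600.

Kowalski: $1,800 | Ferraro: $1,300 | Bergstrom: $2,200 | Orozco: $600 | Marchetti: $2,000 | Nwosu: $1,500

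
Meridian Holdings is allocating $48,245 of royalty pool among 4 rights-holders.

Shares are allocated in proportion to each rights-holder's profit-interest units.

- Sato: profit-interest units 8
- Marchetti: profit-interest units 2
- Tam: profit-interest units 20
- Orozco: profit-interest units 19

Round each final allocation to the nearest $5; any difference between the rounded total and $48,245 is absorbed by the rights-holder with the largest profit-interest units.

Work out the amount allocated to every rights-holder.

Sato: $7,875 · Marchetti: $1,970 · Tam: $19,695 · Orozco: $18,705

Total profit-interest units = 49.
Raw shares: Sato 8/49 × $48,245 = 7,876.73; Marchetti 2/49 × $48,245 = 1,969.18; Tam 20/49 × $48,245 = 19,691.84; Orozco 19/49 × $48,245 = 18,707.24.
After rounding ($5): Sato $7,875; Marchetti $1,970; Tam $19,690; Orozco $18,705. Sum = $48,240.
Difference $48,245 − $48,240 = +$5 applied to largest profit-interest units (Tam): Tam becomes $19,695.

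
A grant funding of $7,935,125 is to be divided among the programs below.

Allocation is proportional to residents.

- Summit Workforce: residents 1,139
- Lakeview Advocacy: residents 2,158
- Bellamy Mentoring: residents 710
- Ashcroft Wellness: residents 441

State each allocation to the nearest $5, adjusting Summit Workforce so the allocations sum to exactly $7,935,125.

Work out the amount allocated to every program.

Summit Workforce: $2,031,945 · Lakeview Advocacy: $3,849,820 · Bellamy Mentoring: $1,266,625 · Ashcroft Wellness: $786,735

Total residents = 4,448.
Raw shares: Summit Workforce 1,139/4,448 × $7,935,125 = 2,031,948.60; Lakeview Advocacy 2,158/4,448 × $7,935,125 = 3,849,820.09; Bellamy Mentoring 710/4,448 × $7,935,125 = 1,266,622.92; Ashcroft Wellness 441/4,448 × $7,935,125 = 786,733.39.
At nearest $5: Summit Workforce $2,031,950; Lakeview Advocacy $3,849,820; Bellamy Mentoring $1,266,625; Ashcroft Wellness $786,735. Sum = $7,935,130.
Difference $7,935,125 − $7,935,130 = −$5 applied to Summit Workforce: Summit Workforce becomes $2,031,945.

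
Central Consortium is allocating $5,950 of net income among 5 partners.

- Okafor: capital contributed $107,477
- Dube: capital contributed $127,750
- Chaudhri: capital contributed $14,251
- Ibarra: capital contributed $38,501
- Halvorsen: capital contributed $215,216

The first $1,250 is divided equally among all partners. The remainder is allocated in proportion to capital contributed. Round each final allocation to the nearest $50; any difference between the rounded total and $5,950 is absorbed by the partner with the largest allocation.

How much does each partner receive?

Okafor: $1,250; Dube: $1,450; Chaudhri: $400; Ibarra: $600; Halvorsen: $2,250

$1,250 shared equally gives $250 per partner.
Remainder $4,700 by capital contributed (total 503,195): Okafor 1,003.87 → $1,000; Dube 1,193.23 → $1,200; Chaudhri 133.11 → $150; Ibarra 359.61 → $350; Halvorsen 2,010.19 → $2,000.
Totals: Okafor $250 + $1,000 = $1,250; Dube $250 + $1,200 = $1,450; Chaudhri $250 + $150 = $400; Ibarra $250 + $350 = $600; Halvorsen $250 + $2,000 = $2,250.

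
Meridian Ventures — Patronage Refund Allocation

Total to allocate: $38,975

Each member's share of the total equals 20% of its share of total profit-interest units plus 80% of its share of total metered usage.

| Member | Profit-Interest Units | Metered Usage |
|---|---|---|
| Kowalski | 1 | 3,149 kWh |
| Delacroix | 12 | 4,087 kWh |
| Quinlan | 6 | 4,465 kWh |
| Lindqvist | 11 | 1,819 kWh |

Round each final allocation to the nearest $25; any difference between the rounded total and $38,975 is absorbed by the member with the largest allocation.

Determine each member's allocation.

Totals — profit-interest units 30, metered usage 13,520.
Blended shares (20% profit-interest units + 80% metered usage): Kowalski 0.1930; Delacroix 0.3218; Quinlan 0.3042; Lindqvist 0.1810.
Proportional shares: Kowalski 7,522.10; Delacroix 12,543.49; Quinlan 11,856.24; Lindqvist 7,053.17.
At nearest $25: Kowalski $7,525; Delacroix $12,550; Quinlan $11,850; Lindqvist $7,050. Sum = $38,975.
Rounded total matches; no reconciliation needed.

Kowalski: $7,525 | Delacroix: $12,550 | Quinlan: $11,850 | Lindqvist: $7,050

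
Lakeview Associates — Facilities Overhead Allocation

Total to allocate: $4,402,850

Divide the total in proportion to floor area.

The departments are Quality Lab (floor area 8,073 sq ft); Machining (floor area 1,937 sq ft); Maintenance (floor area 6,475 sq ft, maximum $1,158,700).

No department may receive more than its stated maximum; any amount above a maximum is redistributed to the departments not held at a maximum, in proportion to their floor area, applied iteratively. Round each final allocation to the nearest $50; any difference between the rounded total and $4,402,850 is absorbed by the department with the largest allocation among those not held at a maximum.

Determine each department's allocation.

Floor area total: 16,485.
Proportional shares (ignoring caps): Quality Lab 2,156,154.57; Machining 517,338.21; Maintenance 1,729,357.22.
Cap binds for Maintenance ($1,158,700); residual $3,244,150 reallocated over remaining floor area 10,010.
Redistributed shares: Quality Lab 2,616,385.91 → $2,616,400; Machining 627,764.09 → $627,750.

Quality Lab: $2,616,400 · Machining: $627,750 · Maintenance: $1,158,700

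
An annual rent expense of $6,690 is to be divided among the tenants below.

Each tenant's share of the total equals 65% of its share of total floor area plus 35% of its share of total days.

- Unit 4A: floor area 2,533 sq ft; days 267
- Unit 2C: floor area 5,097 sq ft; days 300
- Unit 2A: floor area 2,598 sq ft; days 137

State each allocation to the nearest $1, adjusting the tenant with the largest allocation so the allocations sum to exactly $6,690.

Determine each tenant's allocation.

Floor area total 10,228; days total 704.
Blended shares (65% floor area + 35% days): Unit 4A 0.2937; Unit 2C 0.4731; Unit 2A 0.2332.
Pro-rata amounts: Unit 4A 1,964.96; Unit 2C 3,164.82; Unit 2A 1,560.22.
Rounded to nearest $1: Unit 4A $1,965; Unit 2C $3,165; Unit 2A $1,560. Sum = $6,690.
Sum already equals the total — no adjustment.

Unit 4A: $1,965; Unit 2C: $3,165; Unit 2A: $1,560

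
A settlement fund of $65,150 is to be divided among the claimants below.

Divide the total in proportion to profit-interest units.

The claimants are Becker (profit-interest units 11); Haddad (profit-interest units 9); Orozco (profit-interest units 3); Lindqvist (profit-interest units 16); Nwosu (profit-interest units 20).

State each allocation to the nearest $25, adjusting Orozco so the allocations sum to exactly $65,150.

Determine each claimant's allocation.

Becker: $12,150 | Haddad: $9,950 | Orozco: $3,300 | Lindqvist: $17,675 | Nwosu: $22,075

Sum of profit-interest units: 59.
Pro-rata amounts: Becker 11/59 × $65,150 = 12,146.61; Haddad 9/59 × $65,150 = 9,938.14; Orozco 3/59 × $65,150 = 3,312.71; Lindqvist 16/59 × $65,150 = 17,667.80; Nwosu 20/59 × $65,150 = 22,084.75.
After rounding ($25): Becker $12,150; Haddad $9,950; Orozco $3,325; Lindqvist $17,675; Nwosu $22,075. Sum = $65,175.
Difference $65,150 − $65,175 = −$25 applied to Orozco: Orozco becomes $3,300.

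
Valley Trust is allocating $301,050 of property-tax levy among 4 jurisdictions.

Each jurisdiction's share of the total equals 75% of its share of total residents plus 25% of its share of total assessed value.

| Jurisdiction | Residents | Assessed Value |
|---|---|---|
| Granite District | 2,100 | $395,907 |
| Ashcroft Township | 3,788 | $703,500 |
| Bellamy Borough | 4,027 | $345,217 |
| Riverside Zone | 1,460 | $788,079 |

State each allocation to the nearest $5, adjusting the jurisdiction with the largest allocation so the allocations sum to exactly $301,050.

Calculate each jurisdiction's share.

Granite District: $55,030; Ashcroft Township: $98,905; Bellamy Borough: $91,570; Riverside Zone: $55,545

Totals — residents 11,375, assessed value 2,232,703.
Blended shares (75% residents + 25% assessed value): Granite District 0.1828; Ashcroft Township 0.3285; Bellamy Borough 0.3042; Riverside Zone 0.1845.
Proportional shares: Granite District 55,029.53; Ashcroft Township 98,904.10; Bellamy Borough 91,570.71; Riverside Zone 55,545.66.
Rounded to nearest $5: Granite District $55,030; Ashcroft Township $98,905; Bellamy Borough $91,570; Riverside Zone $55,545. Sum = $301,050.
Rounded total matches; no reconciliation needed.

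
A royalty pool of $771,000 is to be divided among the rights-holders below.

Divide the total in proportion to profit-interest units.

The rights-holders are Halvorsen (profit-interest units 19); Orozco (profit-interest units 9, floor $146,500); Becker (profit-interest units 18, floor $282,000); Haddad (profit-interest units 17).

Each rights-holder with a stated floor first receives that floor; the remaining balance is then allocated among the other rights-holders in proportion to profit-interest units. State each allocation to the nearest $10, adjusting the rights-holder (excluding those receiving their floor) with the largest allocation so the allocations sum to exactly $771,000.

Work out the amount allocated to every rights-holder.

Halvorsen: $180,760 | Orozco: $146,500 | Becker: $282,000 | Haddad: $161,740

Minimums first: Orozco $146,500; Becker $282,000. Balance $342,500.
Balance split over remaining profit-interest units 36: Halvorsen 180,763.89 → $180,760; Haddad 161,736.11 → $161,740.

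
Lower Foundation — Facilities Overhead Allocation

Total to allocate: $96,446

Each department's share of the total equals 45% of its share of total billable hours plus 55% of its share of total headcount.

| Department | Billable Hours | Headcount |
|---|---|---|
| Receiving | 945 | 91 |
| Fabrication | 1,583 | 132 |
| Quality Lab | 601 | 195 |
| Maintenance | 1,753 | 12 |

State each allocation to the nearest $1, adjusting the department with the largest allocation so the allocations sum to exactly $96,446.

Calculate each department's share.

Receiving: $19,627; Fabrication: $30,357; Quality Lab: $29,398; Maintenance: $17,064

Billable hours total 4,882; headcount total 430.
Combined weights (45% billable hours + 55% headcount): Receiving 0.2035; Fabrication 0.3148; Quality Lab 0.3048; Maintenance 0.1769.
Raw shares: Receiving 19,626.86; Fabrication 30,356.45; Quality Lab 29,398.28; Maintenance 17,064.40.
Rounded to nearest $1: Receiving $19,627; Fabrication $30,356; Quality Lab $29,398; Maintenance $17,064. Sum = $96,445.
Difference $96,446 − $96,445 = +$1 applied to largest allocation (Fabrication): Fabrication becomes $30,357.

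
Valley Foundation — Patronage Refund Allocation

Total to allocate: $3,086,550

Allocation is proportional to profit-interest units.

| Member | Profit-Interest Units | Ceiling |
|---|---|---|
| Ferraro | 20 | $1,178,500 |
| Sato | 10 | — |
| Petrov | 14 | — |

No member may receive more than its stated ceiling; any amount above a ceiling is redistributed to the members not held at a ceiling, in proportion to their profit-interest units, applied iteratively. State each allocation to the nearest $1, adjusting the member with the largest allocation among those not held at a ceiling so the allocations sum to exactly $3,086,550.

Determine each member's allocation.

Ferraro: $1,178,500 | Sato: $795,021 | Petrov: $1,113,029

Profit-interest units total: 44.
Unconstrained shares: Ferraro 1,402,977.27; Sato 701,488.64; Petrov 982,084.09.
Capped: Ferraro ($1,178,500); residual $1,908,050 reallocated over remaining profit-interest units 24.
Shares after redistribution: Sato 795,020.83 → $795,021; Petrov 1,113,029.17 → $1,113,029.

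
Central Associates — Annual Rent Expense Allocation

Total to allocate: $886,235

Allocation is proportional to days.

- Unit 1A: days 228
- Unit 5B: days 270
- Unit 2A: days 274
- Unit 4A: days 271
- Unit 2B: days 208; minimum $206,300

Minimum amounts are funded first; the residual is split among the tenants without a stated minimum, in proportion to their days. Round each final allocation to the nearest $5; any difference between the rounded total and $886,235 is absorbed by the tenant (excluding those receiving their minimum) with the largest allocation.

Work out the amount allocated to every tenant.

Minimums first: Unit 2B $206,300. Balance $679,935.
Balance split over remaining days 1,043: Unit 1A 148,633.92 → $148,635; Unit 5B 176,013.85 → $176,015; Unit 2A 178,621.47 → $178,620; Unit 4A 176,665.76 → $176,665.

Unit 1A: $148,635; Unit 5B: $176,015; Unit 2A: $178,620; Unit 4A: $176,665; Unit 2B: $206,300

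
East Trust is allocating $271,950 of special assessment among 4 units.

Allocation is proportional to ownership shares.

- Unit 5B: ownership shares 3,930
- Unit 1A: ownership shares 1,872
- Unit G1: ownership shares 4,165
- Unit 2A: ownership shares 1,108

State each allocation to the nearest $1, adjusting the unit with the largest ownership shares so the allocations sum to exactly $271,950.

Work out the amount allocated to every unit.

Unit 5B: $96,502 | Unit 1A: $45,968 | Unit G1: $102,273 | Unit 2A: $27,207

Total ownership shares = 3,930 + 1,872 + 4,165 + 1,108 = 11,075.
Unrounded shares: Unit 5B 96,502.35; Unit 1A 45,967.53; Unit G1 102,272.84; Unit 2A 27,207.28.
At nearest $1: Unit 5B $96,502; Unit 1A $45,968; Unit G1 $102,273; Unit 2A $27,207. Sum = $271,950.
Sum already equals the total — no adjustment.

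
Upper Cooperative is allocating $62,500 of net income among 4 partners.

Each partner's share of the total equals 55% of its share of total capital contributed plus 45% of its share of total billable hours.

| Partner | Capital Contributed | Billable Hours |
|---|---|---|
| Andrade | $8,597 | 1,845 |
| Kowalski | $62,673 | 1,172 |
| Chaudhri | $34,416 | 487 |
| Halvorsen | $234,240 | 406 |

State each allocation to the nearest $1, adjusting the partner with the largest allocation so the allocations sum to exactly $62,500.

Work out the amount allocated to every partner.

Totals — capital contributed 339,926, billable hours 3,910.
Blended shares (55% capital contributed + 45% billable hours): Andrade 0.2263; Kowalski 0.2363; Chaudhri 0.1117; Halvorsen 0.4257.
Unrounded shares: Andrade 14,140.63; Kowalski 14,768.11; Chaudhri 6,983.35; Halvorsen 26,607.90.
At nearest $1: Andrade $14,141; Kowalski $14,768; Chaudhri $6,983; Halvorsen $26,608. Sum = $62,500.
Rounded total matches; no reconciliation needed.

Andrade: $14,141 · Kowalski: $14,768 · Chaudhri: $6,983 · Halvorsen: $26,608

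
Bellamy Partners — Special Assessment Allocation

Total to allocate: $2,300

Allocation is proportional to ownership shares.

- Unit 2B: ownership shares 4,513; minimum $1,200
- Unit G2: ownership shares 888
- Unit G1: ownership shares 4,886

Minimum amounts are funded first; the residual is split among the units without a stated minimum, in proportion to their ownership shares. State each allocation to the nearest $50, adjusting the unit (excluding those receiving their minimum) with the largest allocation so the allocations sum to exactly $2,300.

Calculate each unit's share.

Unit 2B: $1,200 · Unit G2: $150 · Unit G1: $950

Guaranteed amounts: Unit 2B $1,200. Residual $1,100.
Residual split over remaining ownership shares 5,774: Unit G2 169.17 → $150; Unit G1 930.83 → $950.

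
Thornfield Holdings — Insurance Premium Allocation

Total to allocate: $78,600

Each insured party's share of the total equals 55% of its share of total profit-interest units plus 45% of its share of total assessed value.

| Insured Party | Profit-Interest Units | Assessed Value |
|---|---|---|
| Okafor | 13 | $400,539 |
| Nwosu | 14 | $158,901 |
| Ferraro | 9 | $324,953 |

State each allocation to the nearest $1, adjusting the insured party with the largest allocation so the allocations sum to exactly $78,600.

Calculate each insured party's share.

Totals — profit-interest units 36, assessed value 884,393.
Blended shares (55% profit-interest units + 45% assessed value): Okafor 0.4024; Nwosu 0.2947; Ferraro 0.3028.
Raw shares: Okafor 31,629.80; Nwosu 23,166.68; Ferraro 23,803.52.
At nearest $1: Okafor $31,630; Nwosu $23,167; Ferraro $23,804. Sum = $78,601.
Difference $78,600 − $78,601 = −$1 applied to largest allocation (Okafor): Okafor becomes $31,629.

Okafor: $31,629 · Nwosu: $23,167 · Ferraro: $23,804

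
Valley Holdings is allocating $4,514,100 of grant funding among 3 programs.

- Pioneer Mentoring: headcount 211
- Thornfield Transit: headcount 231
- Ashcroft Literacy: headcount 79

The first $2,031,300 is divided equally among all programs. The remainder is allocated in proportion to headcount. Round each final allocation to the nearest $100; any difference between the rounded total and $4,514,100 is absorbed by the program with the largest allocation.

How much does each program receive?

Pioneer Mentoring: $1,682,600 · Thornfield Transit: $1,777,900 · Ashcroft Literacy: $1,053,600

$2,031,300 shared equally gives $677,100 per program.
Remainder $2,482,800 by headcount (total 521): Pioneer Mentoring 1,005,510.17 → $1,005,500; Thornfield Transit 1,100,819.19 → $1,100,800; Ashcroft Literacy 376,470.63 → $376,500.
Totals: Pioneer Mentoring $677,100 + $1,005,500 = $1,682,600; Thornfield Transit $677,100 + $1,100,800 = $1,777,900; Ashcroft Literacy $677,100 + $376,500 = $1,053,600.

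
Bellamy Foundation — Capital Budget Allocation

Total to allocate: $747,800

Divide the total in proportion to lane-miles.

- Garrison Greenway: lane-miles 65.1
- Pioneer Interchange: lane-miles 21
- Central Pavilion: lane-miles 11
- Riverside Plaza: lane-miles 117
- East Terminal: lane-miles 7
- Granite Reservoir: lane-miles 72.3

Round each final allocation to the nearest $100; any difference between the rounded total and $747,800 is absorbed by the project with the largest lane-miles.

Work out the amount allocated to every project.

Garrison Greenway: $165,900 | Pioneer Interchange: $53,500 | Central Pavilion: $28,000 | Riverside Plaza: $298,300 | East Terminal: $17,800 | Granite Reservoir: $184,300

Sum of lane-miles: 293.4.
Raw shares: Garrison Greenway 65.1/293.4 × $747,800 = 165,922.90; Pioneer Interchange 21/293.4 × $747,800 = 53,523.52; Central Pavilion 11/293.4 × $747,800 = 28,036.13; Riverside Plaza 117/293.4 × $747,800 = 298,202.45; East Terminal 7/293.4 × $747,800 = 17,841.17; Granite Reservoir 72.3/293.4 × $747,800 = 184,273.82.
After rounding ($100): Garrison Greenway $165,900; Pioneer Interchange $53,500; Central Pavilion $28,000; Riverside Plaza $298,200; East Terminal $17,800; Granite Reservoir $184,300. Sum = $747,700.
Difference $747,800 − $747,700 = +$100 applied to largest lane-miles (Riverside Plaza): Riverside Plaza becomes $298,300.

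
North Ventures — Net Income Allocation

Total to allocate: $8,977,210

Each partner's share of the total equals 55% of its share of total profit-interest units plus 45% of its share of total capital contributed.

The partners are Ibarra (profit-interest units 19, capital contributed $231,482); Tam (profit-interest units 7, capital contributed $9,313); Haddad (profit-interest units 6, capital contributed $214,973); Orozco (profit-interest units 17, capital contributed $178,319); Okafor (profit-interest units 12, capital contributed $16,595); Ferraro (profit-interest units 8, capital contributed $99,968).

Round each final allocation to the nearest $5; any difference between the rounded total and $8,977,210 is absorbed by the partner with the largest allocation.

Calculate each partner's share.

Profit-interest units total 69; capital contributed total 750,650.
Blended shares (55% profit-interest units + 45% capital contributed): Ibarra 0.2902; Tam 0.0614; Haddad 0.1767; Orozco 0.2424; Okafor 0.1056; Ferraro 0.1237.
Unrounded shares: Ibarra 2,605,349.81; Tam 551,021.71; Haddad 1,586,256.83; Orozco 2,176,129.57; Okafor 947,998.33; Ferraro 1,110,453.74.
Rounded to nearest $5: Ibarra $2,605,350; Tam $551,020; Haddad $1,586,255; Orozco $2,176,130; Okafor $948,000; Ferraro $1,110,455. Sum = $8,977,210.
Sum already equals the total — no adjustment.

Ibarra: $2,605,350 · Tam: $551,020 · Haddad: $1,586,255 · Orozco: $2,176,130 · Okafor: $948,000 · Ferraro: $1,110,455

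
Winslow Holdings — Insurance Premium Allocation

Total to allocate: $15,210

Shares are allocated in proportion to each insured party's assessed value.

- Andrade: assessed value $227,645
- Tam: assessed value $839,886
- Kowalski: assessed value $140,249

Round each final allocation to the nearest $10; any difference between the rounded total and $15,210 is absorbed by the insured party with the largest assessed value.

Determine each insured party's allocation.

Sum of assessed value: 227,645 + 839,886 + 140,249 = 1,207,780.
Raw shares: Andrade 2,866.81; Tam 10,576.98; Kowalski 1,766.21.
After rounding ($10): Andrade $2,870; Tam $10,580; Kowalski $1,770. Sum = $15,220.
Difference $15,210 − $15,220 = −$10 applied to largest assessed value (Tam): Tam becomes $10,570.

Andrade: $2,870 · Tam: $10,570 · Kowalski: $1,770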